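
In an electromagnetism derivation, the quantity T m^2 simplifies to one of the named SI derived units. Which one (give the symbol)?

Wb

T = kg·s⁻²·A⁻¹.
Combining: T·m² = (kg·s⁻²·A⁻¹) · m² = kg·m²·s⁻²·A⁻¹.
kg·m²·s⁻²·A⁻¹ is the base-SI form of the weber.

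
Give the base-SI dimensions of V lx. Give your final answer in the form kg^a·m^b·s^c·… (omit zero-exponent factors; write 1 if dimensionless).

kg·s⁻³·A⁻¹·cd

V = W/A (potential = power per current),
    = kg·m²·s⁻³·A⁻¹.
lx = lm/m² (illuminance = luminous flux per area),
    = m⁻²·cd.
Combining: V·lx = (kg·m²·s⁻³·A⁻¹) · (m⁻²·cd) = kg·s⁻³·A⁻¹·cd.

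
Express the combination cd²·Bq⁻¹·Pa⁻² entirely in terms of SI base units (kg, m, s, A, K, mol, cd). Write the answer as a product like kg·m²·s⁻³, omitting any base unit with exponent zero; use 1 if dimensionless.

Bq = s⁻¹.
So Bq⁻¹ = s.
Pa = kg·m⁻¹·s⁻².
So Pa⁻² = kg⁻²·m²·s⁴.
Combining: cd²·Bq⁻¹·Pa⁻² = cd² · s · (kg⁻²·m²·s⁴) = kg⁻²·m²·s⁵·cd².

kg⁻²·m²·s⁵·cd²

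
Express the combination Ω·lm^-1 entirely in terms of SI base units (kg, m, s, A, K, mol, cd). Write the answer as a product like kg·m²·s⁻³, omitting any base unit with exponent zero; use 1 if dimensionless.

Ω = V/A (resistance = voltage per current),
    = kg·m²·s⁻³·A⁻².
lm = cd·sr = cd (luminous flux; sr is dimensionless).
So lm⁻¹ = cd⁻¹.
Combining: Ω·lm⁻¹ = (kg·m²·s⁻³·A⁻²) · cd⁻¹ = kg·m²·s⁻³·A⁻²·cd⁻¹.

kg·m²·s⁻³·A⁻²·cd⁻¹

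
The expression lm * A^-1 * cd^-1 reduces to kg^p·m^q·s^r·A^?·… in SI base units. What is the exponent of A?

lm = cd.
Combining: lm·A⁻¹·cd⁻¹ = cd · A⁻¹ · cd⁻¹ = A⁻¹.
The exponent of A is -1.

-1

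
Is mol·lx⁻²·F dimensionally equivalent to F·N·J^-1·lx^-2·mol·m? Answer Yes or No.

Left side:
  lx = m⁻²·cd.
  So lx⁻² = m⁴·cd⁻².
  F = kg⁻¹·m⁻²·s⁴·A².
  Combining: mol·lx⁻²·F = mol · (m⁴·cd⁻²) · (kg⁻¹·m⁻²·s⁴·A²) = kg⁻¹·m²·s⁴·A²·mol·cd⁻².
Right side:
  F = C/V (capacitance = charge per voltage),
      = A·s/(kg·m²·s⁻³·A⁻¹) (substituting C and V),
      = kg⁻¹·m⁻²·s⁴·A².
  N = kg·m/s² = kg·m·s⁻² (force = mass × acceleration).
  J = N·m (work = force × distance),
      = kg·m²·s⁻².
  So J⁻¹ = kg⁻¹·m⁻²·s².
  lx = lm/m² (illuminance = luminous flux per area),
      = m⁻²·cd.
  So lx⁻² = m⁴·cd⁻².
  Combining: F·N·J⁻¹·lx⁻²·mol·m = (kg⁻¹·m⁻²·s⁴·A²) · (kg·m·s⁻²) · (kg⁻¹·m⁻²·s²) · (m⁴·cd⁻²) · mol · m = kg⁻¹·m²·s⁴·A²·mol·cd⁻².
Both reduce to kg⁻¹·m²·s⁴·A²·mol·cd⁻².

Yes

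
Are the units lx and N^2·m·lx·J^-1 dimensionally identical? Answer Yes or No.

No

Left side:
  lx = lm/m² (illuminance = luminous flux per area),
      = m⁻²·cd.
Right side:
  N = kg·m/s² = kg·m·s⁻² (force = mass × acceleration).
  So N² = kg²·m²·s⁻⁴.
  lx = lm/m² (illuminance = luminous flux per area),
      = m⁻²·cd.
  J = N·m (work = force × distance),
      = kg·m²·s⁻².
  So J⁻¹ = kg⁻¹·m⁻²·s².
  Combining: N²·m·lx·J⁻¹ = (kg²·m²·s⁻⁴) · m · (m⁻²·cd) · (kg⁻¹·m⁻²·s²) = kg·m⁻¹·s⁻²·cd.
Left is m⁻²·cd; right is kg·m⁻¹·s⁻²·cd — different.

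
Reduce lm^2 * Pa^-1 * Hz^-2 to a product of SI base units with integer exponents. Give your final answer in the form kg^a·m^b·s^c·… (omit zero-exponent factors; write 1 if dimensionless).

lm = cd·sr = cd (luminous flux; sr is dimensionless).
So lm² = cd².
Pa = N/m² (pressure = force per area),
    = kg·m⁻¹·s⁻².
So Pa⁻¹ = kg⁻¹·m·s².
Hz = 1/s = s⁻¹ (frequency is cycles per second).
So Hz⁻² = s².
Combining: lm²·Pa⁻¹·Hz⁻² = cd² · (kg⁻¹·m·s²) · s² = kg⁻¹·m·s⁴·cd².

kg⁻¹·m·s⁴·cd²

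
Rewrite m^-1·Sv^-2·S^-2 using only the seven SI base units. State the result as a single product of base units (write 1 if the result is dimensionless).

kg²·m⁻¹·s⁻²·A⁻⁴

Sv = J/kg (equivalent dose = energy per mass),
    = m²·s⁻².
So Sv⁻² = m⁻⁴·s⁴.
S = 1/Ω (conductance is reciprocal resistance),
    = kg⁻¹·m⁻²·s³·A².
So S⁻² = kg²·m⁴·s⁻⁶·A⁻⁴.
Combining: m⁻¹·Sv⁻²·S⁻² = m⁻¹ · (m⁻⁴·s⁴) · (kg²·m⁴·s⁻⁶·A⁻⁴) = kg²·m⁻¹·s⁻²·A⁻⁴.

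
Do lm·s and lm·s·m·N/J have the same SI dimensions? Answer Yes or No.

Yes

Left side:
  lm = cd.
  Combining: lm·s = cd · s = s·cd.
Right side:
  lm = cd·sr = cd (luminous flux; sr is dimensionless).
  J = N·m (work = force × distance),
      = kg·m²·s⁻².
  So J⁻¹ = kg⁻¹·m⁻²·s².
  N = kg·m/s² = kg·m·s⁻² (force = mass × acceleration).
  Combining: lm·s·J⁻¹·m·N = cd · s · (kg⁻¹·m⁻²·s²) · m · (kg·m·s⁻²) = s·cd.
Both reduce to s·cd.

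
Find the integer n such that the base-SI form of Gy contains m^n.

2

Gy = m²·s⁻².
The exponent of m is 2.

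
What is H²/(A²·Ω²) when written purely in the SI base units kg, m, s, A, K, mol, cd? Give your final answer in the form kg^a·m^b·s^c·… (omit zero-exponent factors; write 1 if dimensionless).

s²·A⁻²

Ω = kg·m²·s⁻³·A⁻².
So Ω⁻² = kg⁻²·m⁻⁴·s⁶·A⁴.
H = kg·m²·s⁻²·A⁻².
So H² = kg²·m⁴·s⁻⁴·A⁻⁴.
Combining: A⁻²·Ω⁻²·H² = A⁻² · (kg⁻²·m⁻⁴·s⁶·A⁴) · (kg²·m⁴·s⁻⁴·A⁻⁴) = s²·A⁻².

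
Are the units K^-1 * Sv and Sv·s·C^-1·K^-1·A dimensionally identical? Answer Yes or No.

Yes

Left side:
  Sv = m²·s⁻².
  Combining: K⁻¹·Sv = K⁻¹ · (m²·s⁻²) = m²·s⁻²·K⁻¹.
Right side:
  Sv = J/kg (equivalent dose = energy per mass),
      = m²·s⁻².
  C = A·s = s·A (charge = current × time).
  So C⁻¹ = s⁻¹·A⁻¹.
  Combining: Sv·s·C⁻¹·K⁻¹·A = (m²·s⁻²) · s · (s⁻¹·A⁻¹) · K⁻¹ · A = m²·s⁻²·K⁻¹.
Both reduce to m²·s⁻²·K⁻¹.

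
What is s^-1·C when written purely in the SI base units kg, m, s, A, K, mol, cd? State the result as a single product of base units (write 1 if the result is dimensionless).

A

C = s·A.
Combining: s⁻¹·C = s⁻¹ · (s·A) = A.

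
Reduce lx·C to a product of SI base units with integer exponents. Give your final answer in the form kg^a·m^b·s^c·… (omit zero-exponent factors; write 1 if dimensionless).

m⁻²·s·A·cd

lx = m⁻²·cd.
C = s·A.
Combining: lx·C = (m⁻²·cd) · (s·A) = m⁻²·s·A·cd.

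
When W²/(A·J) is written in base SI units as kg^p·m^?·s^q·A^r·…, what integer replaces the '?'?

W = J/s (power = energy per time),
    = kg·m²·s⁻³.
So W² = kg²·m⁴·s⁻⁶.
J = N·m (work = force × distance),
    = kg·m²·s⁻².
So J⁻¹ = kg⁻¹·m⁻²·s².
Combining: W²·A⁻¹·J⁻¹ = (kg²·m⁴·s⁻⁶) · A⁻¹ · (kg⁻¹·m⁻²·s²) = kg·m²·s⁻⁴·A⁻¹.
The exponent of m is 2.

2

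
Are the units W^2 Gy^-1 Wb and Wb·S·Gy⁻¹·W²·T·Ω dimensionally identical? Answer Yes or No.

Left side:
  W = J/s (power = energy per time),
      = kg·m²·s⁻³.
  So W² = kg²·m⁴·s⁻⁶.
  Gy = J/kg (absorbed dose = energy per mass),
      = m²·s⁻².
  So Gy⁻¹ = m⁻²·s².
  Wb = V·s (flux: a volt is a weber per second),
      = kg·m²·s⁻²·A⁻¹.
  Combining: W²·Gy⁻¹·Wb = (kg²·m⁴·s⁻⁶) · (m⁻²·s²) · (kg·m²·s⁻²·A⁻¹) = kg³·m⁴·s⁻⁶·A⁻¹.
Right side:
  Wb = kg·m²·s⁻²·A⁻¹.
  S = kg⁻¹·m⁻²·s³·A².
  Gy = m²·s⁻².
  So Gy⁻¹ = m⁻²·s².
  W = kg·m²·s⁻³.
  So W² = kg²·m⁴·s⁻⁶.
  T = kg·s⁻²·A⁻¹.
  Ω = kg·m²·s⁻³·A⁻².
  Combining: Wb·S·Gy⁻¹·W²·T·Ω = (kg·m²·s⁻²·A⁻¹) · (kg⁻¹·m⁻²·s³·A²) · (m⁻²·s²) · (kg²·m⁴·s⁻⁶) · (kg·s⁻²·A⁻¹) · (kg·m²·s⁻³·A⁻²) = kg⁴·m⁴·s⁻⁸·A⁻².
Left is kg³·m⁴·s⁻⁶·A⁻¹; right is kg⁴·m⁴·s⁻⁸·A⁻² — different.

No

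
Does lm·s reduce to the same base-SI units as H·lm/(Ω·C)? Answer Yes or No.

No

Left side:
  lm = cd·sr = cd (luminous flux; sr is dimensionless).
  Combining: lm·s = cd · s = s·cd.
Right side:
  H = Wb/A (inductance = flux per current),
      = kg·m²·s⁻²·A⁻².
  Ω = V/A (resistance = voltage per current),
      = kg·m²·s⁻³·A⁻².
  So Ω⁻¹ = kg⁻¹·m⁻²·s³·A².
  C = A·s = s·A (charge = current × time).
  So C⁻¹ = s⁻¹·A⁻¹.
  lm = cd·sr = cd (luminous flux; sr is dimensionless).
  Combining: H·Ω⁻¹·C⁻¹·lm = (kg·m²·s⁻²·A⁻²) · (kg⁻¹·m⁻²·s³·A²) · (s⁻¹·A⁻¹) · cd = A⁻¹·cd.
Left is s·cd; right is A⁻¹·cd — different.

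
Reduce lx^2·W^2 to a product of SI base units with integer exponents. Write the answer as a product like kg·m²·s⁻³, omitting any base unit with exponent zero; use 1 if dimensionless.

lx = lm/m² (illuminance = luminous flux per area),
    = m⁻²·cd.
So lx² = m⁻⁴·cd².
W = J/s (power = energy per time),
    = kg·m²·s⁻³.
So W² = kg²·m⁴·s⁻⁶.
Combining: lx²·W² = (m⁻⁴·cd²) · (kg²·m⁴·s⁻⁶) = kg²·s⁻⁶·cd².

kg²·s⁻⁶·cd²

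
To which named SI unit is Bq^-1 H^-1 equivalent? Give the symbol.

S

Bq = 1/s = s⁻¹ (activity is decays per second).
So Bq⁻¹ = s.
H = Wb/A (inductance = flux per current),
    = kg·m²·s⁻²·A⁻².
So H⁻¹ = kg⁻¹·m⁻²·s²·A².
Combining: Bq⁻¹·H⁻¹ = s · (kg⁻¹·m⁻²·s²·A²) = kg⁻¹·m⁻²·s³·A².
kg⁻¹·m⁻²·s³·A² is the base-SI form of the siemens.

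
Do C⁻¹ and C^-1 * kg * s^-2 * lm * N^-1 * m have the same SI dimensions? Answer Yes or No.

Left side:
  C = A·s = s·A (charge = current × time).
  So C⁻¹ = s⁻¹·A⁻¹.
Right side:
  C = A·s = s·A (charge = current × time).
  So C⁻¹ = s⁻¹·A⁻¹.
  lm = cd·sr = cd (luminous flux; sr is dimensionless).
  N = kg·m/s² = kg·m·s⁻² (force = mass × acceleration).
  So N⁻¹ = kg⁻¹·m⁻¹·s².
  Combining: C⁻¹·kg·s⁻²·lm·N⁻¹·m = (s⁻¹·A⁻¹) · kg · s⁻² · cd · (kg⁻¹·m⁻¹·s²) · m = s⁻¹·A⁻¹·cd.
Left is s⁻¹·A⁻¹; right is s⁻¹·A⁻¹·cd — different.

No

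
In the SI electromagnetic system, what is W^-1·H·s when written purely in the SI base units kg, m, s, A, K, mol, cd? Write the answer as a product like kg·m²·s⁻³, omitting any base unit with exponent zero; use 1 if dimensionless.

W = J/s (power = energy per time),
    = kg·m²·s⁻³.
So W⁻¹ = kg⁻¹·m⁻²·s³.
H = Wb/A (inductance = flux per current),
    = kg·m²·s⁻²·A⁻².
Combining: W⁻¹·H·s = (kg⁻¹·m⁻²·s³) · (kg·m²·s⁻²·A⁻²) · s = s²·A⁻².

s²·A⁻²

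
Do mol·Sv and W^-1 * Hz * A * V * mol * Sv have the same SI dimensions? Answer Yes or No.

Left side:
  Sv = m²·s⁻².
  Combining: mol·Sv = mol · (m²·s⁻²) = m²·s⁻²·mol.
Right side:
  W = J/s (power = energy per time),
      = kg·m²·s⁻³.
  So W⁻¹ = kg⁻¹·m⁻²·s³.
  Hz = 1/s = s⁻¹ (frequency is cycles per second).
  V = W/A (potential = power per current),
      = kg·m²·s⁻³·A⁻¹.
  Sv = J/kg (equivalent dose = energy per mass),
      = m²·s⁻².
  Combining: W⁻¹·Hz·A·V·mol·Sv = (kg⁻¹·m⁻²·s³) · s⁻¹ · A · (kg·m²·s⁻³·A⁻¹) · mol · (m²·s⁻²) = m²·s⁻³·mol.
Left is m²·s⁻²·mol; right is m²·s⁻³·mol — different.

No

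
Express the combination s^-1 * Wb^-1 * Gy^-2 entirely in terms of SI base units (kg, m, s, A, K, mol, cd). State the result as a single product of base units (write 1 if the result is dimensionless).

Wb = V·s (flux: a volt is a weber per second),
    = kg·m²·s⁻²·A⁻¹.
So Wb⁻¹ = kg⁻¹·m⁻²·s²·A.
Gy = J/kg (absorbed dose = energy per mass),
    = m²·s⁻².
So Gy⁻² = m⁻⁴·s⁴.
Combining: s⁻¹·Wb⁻¹·Gy⁻² = s⁻¹ · (kg⁻¹·m⁻²·s²·A) · (m⁻⁴·s⁴) = kg⁻¹·m⁻⁶·s⁵·A.

kg⁻¹·m⁻⁶·s⁵·A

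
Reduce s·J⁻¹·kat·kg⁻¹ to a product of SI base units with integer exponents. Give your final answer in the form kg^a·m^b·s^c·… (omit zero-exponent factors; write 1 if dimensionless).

kg⁻²·m⁻²·s²·mol

J = N·m (work = force × distance),
    = kg·m²·s⁻².
So J⁻¹ = kg⁻¹·m⁻²·s².
kat = mol/s = s⁻¹·mol (catalytic activity).
Combining: s·J⁻¹·kat·kg⁻¹ = s · (kg⁻¹·m⁻²·s²) · (s⁻¹·mol) · kg⁻¹ = kg⁻²·m⁻²·s²·mol.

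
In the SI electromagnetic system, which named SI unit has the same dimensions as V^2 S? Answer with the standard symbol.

V = W/A (potential = power per current),
    = kg·m²·s⁻³·A⁻¹.
So V² = kg²·m⁴·s⁻⁶·A⁻².
S = 1/Ω (conductance is reciprocal resistance),
    = kg⁻¹·m⁻²·s³·A².
Combining: V²·S = (kg²·m⁴·s⁻⁶·A⁻²) · (kg⁻¹·m⁻²·s³·A²) = kg·m²·s⁻³.
kg·m²·s⁻³ is the base-SI form of the watt.

W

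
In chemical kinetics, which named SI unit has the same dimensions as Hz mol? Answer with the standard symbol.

kat

Hz = 1/s = s⁻¹ (frequency is cycles per second).
Combining: Hz·mol = s⁻¹ · mol = s⁻¹·mol.
s⁻¹·mol is the base-SI form of the katal.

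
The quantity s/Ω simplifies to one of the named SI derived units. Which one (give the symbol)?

Ω = kg·m²·s⁻³·A⁻².
So Ω⁻¹ = kg⁻¹·m⁻²·s³·A².
Combining: Ω⁻¹·s = (kg⁻¹·m⁻²·s³·A²) · s = kg⁻¹·m⁻²·s⁴·A².
kg⁻¹·m⁻²·s⁴·A² is the base-SI form of the farad.

F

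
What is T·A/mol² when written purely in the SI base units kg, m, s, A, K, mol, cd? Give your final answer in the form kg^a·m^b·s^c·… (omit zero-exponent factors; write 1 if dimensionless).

kg·s⁻²·mol⁻²

T = kg·s⁻²·A⁻¹.
Combining: T·A·mol⁻² = (kg·s⁻²·A⁻¹) · A · mol⁻² = kg·s⁻²·mol⁻².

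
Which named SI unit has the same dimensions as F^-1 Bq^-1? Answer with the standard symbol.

F = C/V (capacitance = charge per voltage),
    = A·s/(kg·m²·s⁻³·A⁻¹) (substituting C and V),
    = kg⁻¹·m⁻²·s⁴·A².
So F⁻¹ = kg·m²·s⁻⁴·A⁻².
Bq = 1/s = s⁻¹ (activity is decays per second).
So Bq⁻¹ = s.
Combining: F⁻¹·Bq⁻¹ = (kg·m²·s⁻⁴·A⁻²) · s = kg·m²·s⁻³·A⁻².
kg·m²·s⁻³·A⁻² is the base-SI form of the ohm.

Ω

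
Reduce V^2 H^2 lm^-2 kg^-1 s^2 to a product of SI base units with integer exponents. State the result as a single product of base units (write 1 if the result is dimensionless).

kg³·m⁸·s⁻⁸·A⁻⁶·cd⁻²

V = kg·m²·s⁻³·A⁻¹.
So V² = kg²·m⁴·s⁻⁶·A⁻².
H = kg·m²·s⁻²·A⁻².
So H² = kg²·m⁴·s⁻⁴·A⁻⁴.
lm = cd.
So lm⁻² = cd⁻².
Combining: V²·H²·lm⁻²·kg⁻¹·s² = (kg²·m⁴·s⁻⁶·A⁻²) · (kg²·m⁴·s⁻⁴·A⁻⁴) · cd⁻² · kg⁻¹ · s² = kg³·m⁸·s⁻⁸·A⁻⁶·cd⁻².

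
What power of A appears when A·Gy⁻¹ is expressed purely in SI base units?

Gy = m²·s⁻².
So Gy⁻¹ = m⁻²·s².
Combining: A·Gy⁻¹ = A · (m⁻²·s²) = m⁻²·s²·A.
The exponent of A is 1.

1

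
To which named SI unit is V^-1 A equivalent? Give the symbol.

V = kg·m²·s⁻³·A⁻¹.
So V⁻¹ = kg⁻¹·m⁻²·s³·A.
Combining: V⁻¹·A = (kg⁻¹·m⁻²·s³·A) · A = kg⁻¹·m⁻²·s³·A².
kg⁻¹·m⁻²·s³·A² is the base-SI form of the siemens.

S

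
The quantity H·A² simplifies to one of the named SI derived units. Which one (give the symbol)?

J

H = Wb/A (inductance = flux per current),
    = kg·m²·s⁻²·A⁻².
Combining: H·A² = (kg·m²·s⁻²·A⁻²) · A² = kg·m²·s⁻².
kg·m²·s⁻² is the base-SI form of the joule.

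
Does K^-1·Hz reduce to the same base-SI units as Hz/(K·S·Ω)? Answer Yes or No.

Yes

Left side:
  Hz = 1/s = s⁻¹ (frequency is cycles per second).
  Combining: K⁻¹·Hz = K⁻¹ · s⁻¹ = s⁻¹·K⁻¹.
Right side:
  S = kg⁻¹·m⁻²·s³·A².
  So S⁻¹ = kg·m²·s⁻³·A⁻².
  Ω = kg·m²·s⁻³·A⁻².
  So Ω⁻¹ = kg⁻¹·m⁻²·s³·A².
  Hz = s⁻¹.
  Combining: K⁻¹·S⁻¹·Ω⁻¹·Hz = K⁻¹ · (kg·m²·s⁻³·A⁻²) · (kg⁻¹·m⁻²·s³·A²) · s⁻¹ = s⁻¹·K⁻¹.
Both reduce to s⁻¹·K⁻¹.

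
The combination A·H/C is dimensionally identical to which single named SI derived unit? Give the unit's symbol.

H = kg·m²·s⁻²·A⁻².
C = s·A.
So C⁻¹ = s⁻¹·A⁻¹.
Combining: A·H·C⁻¹ = A · (kg·m²·s⁻²·A⁻²) · (s⁻¹·A⁻¹) = kg·m²·s⁻³·A⁻².
kg·m²·s⁻³·A⁻² is the base-SI form of the ohm.

Ω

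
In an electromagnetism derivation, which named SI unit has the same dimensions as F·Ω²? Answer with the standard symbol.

F = C/V (capacitance = charge per voltage),
    = A·s/(kg·m²·s⁻³·A⁻¹) (substituting C and V),
    = kg⁻¹·m⁻²·s⁴·A².
Ω = V/A (resistance = voltage per current),
    = kg·m²·s⁻³·A⁻².
So Ω² = kg²·m⁴·s⁻⁶·A⁻⁴.
Combining: F·Ω² = (kg⁻¹·m⁻²·s⁴·A²) · (kg²·m⁴·s⁻⁶·A⁻⁴) = kg·m²·s⁻²·A⁻².
kg·m²·s⁻²·A⁻² is the base-SI form of the henry.

H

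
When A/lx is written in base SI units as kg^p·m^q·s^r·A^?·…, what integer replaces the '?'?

lx = m⁻²·cd.
So lx⁻¹ = m²·cd⁻¹.
Combining: lx⁻¹·A = (m²·cd⁻¹) · A = m²·A·cd⁻¹.
The exponent of A is 1.

1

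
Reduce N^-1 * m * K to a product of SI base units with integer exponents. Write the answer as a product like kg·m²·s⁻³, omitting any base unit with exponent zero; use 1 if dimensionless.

N = kg·m·s⁻².
So N⁻¹ = kg⁻¹·m⁻¹·s².
Combining: N⁻¹·m·K = (kg⁻¹·m⁻¹·s²) · m · K = kg⁻¹·s²·K.

kg⁻¹·s²·K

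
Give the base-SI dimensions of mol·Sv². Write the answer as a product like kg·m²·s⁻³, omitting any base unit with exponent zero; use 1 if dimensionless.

m⁴·s⁻⁴·mol

Sv = J/kg (equivalent dose = energy per mass),
    = m²·s⁻².
So Sv² = m⁴·s⁻⁴.
Combining: mol·Sv² = mol · (m⁴·s⁻⁴) = m⁴·s⁻⁴·mol.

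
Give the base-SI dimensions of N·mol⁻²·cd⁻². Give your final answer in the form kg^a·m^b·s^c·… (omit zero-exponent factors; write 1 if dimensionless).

kg·m·s⁻²·mol⁻²·cd⁻²

N = kg·m·s⁻².
Combining: N·mol⁻²·cd⁻² = (kg·m·s⁻²) · mol⁻² · cd⁻² = kg·m·s⁻²·mol⁻²·cd⁻².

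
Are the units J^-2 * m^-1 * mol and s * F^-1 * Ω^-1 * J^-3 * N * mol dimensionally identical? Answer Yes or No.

Yes

Left side:
  J = N·m (work = force × distance),
      = kg·m²·s⁻².
  So J⁻² = kg⁻²·m⁻⁴·s⁴.
  Combining: J⁻²·m⁻¹·mol = (kg⁻²·m⁻⁴·s⁴) · m⁻¹ · mol = kg⁻²·m⁻⁵·s⁴·mol.
Right side:
  F = C/V (capacitance = charge per voltage),
      = A·s/(kg·m²·s⁻³·A⁻¹) (substituting C and V),
      = kg⁻¹·m⁻²·s⁴·A².
  So F⁻¹ = kg·m²·s⁻⁴·A⁻².
  Ω = V/A (resistance = voltage per current),
      = kg·m²·s⁻³·A⁻².
  So Ω⁻¹ = kg⁻¹·m⁻²·s³·A².
  J = N·m (work = force × distance),
      = kg·m²·s⁻².
  So J⁻³ = kg⁻³·m⁻⁶·s⁶.
  N = kg·m/s² = kg·m·s⁻² (force = mass × acceleration).
  Combining: s·F⁻¹·Ω⁻¹·J⁻³·N·mol = s · (kg·m²·s⁻⁴·A⁻²) · (kg⁻¹·m⁻²·s³·A²) · (kg⁻³·m⁻⁶·s⁶) · (kg·m·s⁻²) · mol = kg⁻²·m⁻⁵·s⁴·mol.
Both reduce to kg⁻²·m⁻⁵·s⁴·mol.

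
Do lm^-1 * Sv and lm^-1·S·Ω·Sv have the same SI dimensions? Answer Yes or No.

Yes

Left side:
  lm = cd·sr = cd (luminous flux; sr is dimensionless).
  So lm⁻¹ = cd⁻¹.
  Sv = J/kg (equivalent dose = energy per mass),
      = m²·s⁻².
  Combining: lm⁻¹·Sv = cd⁻¹ · (m²·s⁻²) = m²·s⁻²·cd⁻¹.
Right side:
  lm = cd·sr = cd (luminous flux; sr is dimensionless).
  So lm⁻¹ = cd⁻¹.
  S = 1/Ω (conductance is reciprocal resistance),
      = kg⁻¹·m⁻²·s³·A².
  Ω = V/A (resistance = voltage per current),
      = kg·m²·s⁻³·A⁻².
  Sv = J/kg (equivalent dose = energy per mass),
      = m²·s⁻².
  Combining: lm⁻¹·S·Ω·Sv = cd⁻¹ · (kg⁻¹·m⁻²·s³·A²) · (kg·m²·s⁻³·A⁻²) · (m²·s⁻²) = m²·s⁻²·cd⁻¹.
Both reduce to m²·s⁻²·cd⁻¹.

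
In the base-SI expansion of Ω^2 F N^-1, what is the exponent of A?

Ω = V/A (resistance = voltage per current),
    = kg·m²·s⁻³·A⁻².
So Ω² = kg²·m⁴·s⁻⁶·A⁻⁴.
F = C/V (capacitance = charge per voltage),
    = A·s/(kg·m²·s⁻³·A⁻¹) (substituting C and V),
    = kg⁻¹·m⁻²·s⁴·A².
N = kg·m/s² = kg·m·s⁻² (force = mass × acceleration).
So N⁻¹ = kg⁻¹·m⁻¹·s².
Combining: Ω²·F·N⁻¹ = (kg²·m⁴·s⁻⁶·A⁻⁴) · (kg⁻¹·m⁻²·s⁴·A²) · (kg⁻¹·m⁻¹·s²) = m·A⁻².
The exponent of A is -2.

-2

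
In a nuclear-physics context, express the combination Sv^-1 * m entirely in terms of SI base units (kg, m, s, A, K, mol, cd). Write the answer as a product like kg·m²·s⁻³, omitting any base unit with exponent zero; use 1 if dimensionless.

m⁻¹·s²

Sv = m²·s⁻².
So Sv⁻¹ = m⁻²·s².
Combining: Sv⁻¹·m = (m⁻²·s²) · m = m⁻¹·s².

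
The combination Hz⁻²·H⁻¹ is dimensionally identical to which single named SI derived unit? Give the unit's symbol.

F

Hz = s⁻¹.
So Hz⁻² = s².
H = kg·m²·s⁻²·A⁻².
So H⁻¹ = kg⁻¹·m⁻²·s²·A².
Combining: Hz⁻²·H⁻¹ = s² · (kg⁻¹·m⁻²·s²·A²) = kg⁻¹·m⁻²·s⁴·A².
kg⁻¹·m⁻²·s⁴·A² is the base-SI form of the farad.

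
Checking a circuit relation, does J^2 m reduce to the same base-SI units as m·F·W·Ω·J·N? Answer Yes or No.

No

Left side:
  J = N·m (work = force × distance),
      = kg·m²·s⁻².
  So J² = kg²·m⁴·s⁻⁴.
  Combining: J²·m = (kg²·m⁴·s⁻⁴) · m = kg²·m⁵·s⁻⁴.
Right side:
  F = C/V (capacitance = charge per voltage),
      = A·s/(kg·m²·s⁻³·A⁻¹) (substituting C and V),
      = kg⁻¹·m⁻²·s⁴·A².
  W = J/s (power = energy per time),
      = kg·m²·s⁻³.
  Ω = V/A (resistance = voltage per current),
      = kg·m²·s⁻³·A⁻².
  J = N·m (work = force × distance),
      = kg·m²·s⁻².
  N = kg·m/s² = kg·m·s⁻² (force = mass × acceleration).
  Combining: m·F·W·Ω·J·N = m · (kg⁻¹·m⁻²·s⁴·A²) · (kg·m²·s⁻³) · (kg·m²·s⁻³·A⁻²) · (kg·m²·s⁻²) · (kg·m·s⁻²) = kg³·m⁶·s⁻⁶.
Left is kg²·m⁵·s⁻⁴; right is kg³·m⁶·s⁻⁶ — different.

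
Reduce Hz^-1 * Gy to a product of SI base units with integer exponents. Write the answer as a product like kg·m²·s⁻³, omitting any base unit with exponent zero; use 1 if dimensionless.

m²·s⁻¹

Hz = 1/s = s⁻¹ (frequency is cycles per second).
So Hz⁻¹ = s.
Gy = J/kg (absorbed dose = energy per mass),
    = m²·s⁻².
Combining: Hz⁻¹·Gy = s · (m²·s⁻²) = m²·s⁻¹.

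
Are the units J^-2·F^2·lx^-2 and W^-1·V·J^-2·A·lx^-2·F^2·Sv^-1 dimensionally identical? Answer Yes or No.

Left side:
  J = N·m (work = force × distance),
      = kg·m²·s⁻².
  So J⁻² = kg⁻²·m⁻⁴·s⁴.
  F = C/V (capacitance = charge per voltage),
      = A·s/(kg·m²·s⁻³·A⁻¹) (substituting C and V),
      = kg⁻¹·m⁻²·s⁴·A².
  So F² = kg⁻²·m⁻⁴·s⁸·A⁴.
  lx = lm/m² (illuminance = luminous flux per area),
      = m⁻²·cd.
  So lx⁻² = m⁴·cd⁻².
  Combining: J⁻²·F²·lx⁻² = (kg⁻²·m⁻⁴·s⁴) · (kg⁻²·m⁻⁴·s⁸·A⁴) · (m⁴·cd⁻²) = kg⁻⁴·m⁻⁴·s¹²·A⁴·cd⁻².
Right side:
  W = kg·m²·s⁻³.
  So W⁻¹ = kg⁻¹·m⁻²·s³.
  V = kg·m²·s⁻³·A⁻¹.
  J = kg·m²·s⁻².
  So J⁻² = kg⁻²·m⁻⁴·s⁴.
  lx = m⁻²·cd.
  So lx⁻² = m⁴·cd⁻².
  F = kg⁻¹·m⁻²·s⁴·A².
  So F² = kg⁻²·m⁻⁴·s⁸·A⁴.
  Sv = m²·s⁻².
  So Sv⁻¹ = m⁻²·s².
  Combining: W⁻¹·V·J⁻²·A·lx⁻²·F²·Sv⁻¹ = (kg⁻¹·m⁻²·s³) · (kg·m²·s⁻³·A⁻¹) · (kg⁻²·m⁻⁴·s⁴) · A · (m⁴·cd⁻²) · (kg⁻²·m⁻⁴·s⁸·A⁴) · (m⁻²·s²) = kg⁻⁴·m⁻⁶·s¹⁴·A⁴·cd⁻².
Left is kg⁻⁴·m⁻⁴·s¹²·A⁴·cd⁻²; right is kg⁻⁴·m⁻⁶·s¹⁴·A⁴·cd⁻² — different.

No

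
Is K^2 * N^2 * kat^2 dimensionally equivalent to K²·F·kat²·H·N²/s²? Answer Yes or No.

Yes

Left side:
  N = kg·m/s² = kg·m·s⁻² (force = mass × acceleration).
  So N² = kg²·m²·s⁻⁴.
  kat = mol/s = s⁻¹·mol (catalytic activity).
  So kat² = s⁻²·mol².
  Combining: K²·N²·kat² = K² · (kg²·m²·s⁻⁴) · (s⁻²·mol²) = kg²·m²·s⁻⁶·K²·mol².
Right side:
  F = kg⁻¹·m⁻²·s⁴·A².
  kat = s⁻¹·mol.
  So kat² = s⁻²·mol².
  H = kg·m²·s⁻²·A⁻².
  N = kg·m·s⁻².
  So N² = kg²·m²·s⁻⁴.
  Combining: K²·F·kat²·s⁻²·H·N² = K² · (kg⁻¹·m⁻²·s⁴·A²) · (s⁻²·mol²) · s⁻² · (kg·m²·s⁻²·A⁻²) · (kg²·m²·s⁻⁴) = kg²·m²·s⁻⁶·K²·mol².
Both reduce to kg²·m²·s⁻⁶·K²·mol².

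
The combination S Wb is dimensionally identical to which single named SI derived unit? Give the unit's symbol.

S = kg⁻¹·m⁻²·s³·A².
Wb = kg·m²·s⁻²·A⁻¹.
Combining: S·Wb = (kg⁻¹·m⁻²·s³·A²) · (kg·m²·s⁻²·A⁻¹) = s·A.
s·A is the base-SI form of the coulomb.

C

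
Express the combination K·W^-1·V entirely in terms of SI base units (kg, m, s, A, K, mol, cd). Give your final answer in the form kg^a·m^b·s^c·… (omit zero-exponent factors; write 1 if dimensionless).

A⁻¹·K

W = J/s (power = energy per time),
    = kg·m²·s⁻³.
So W⁻¹ = kg⁻¹·m⁻²·s³.
V = W/A (potential = power per current),
    = kg·m²·s⁻³·A⁻¹.
Combining: K·W⁻¹·V = K · (kg⁻¹·m⁻²·s³) · (kg·m²·s⁻³·A⁻¹) = A⁻¹·K.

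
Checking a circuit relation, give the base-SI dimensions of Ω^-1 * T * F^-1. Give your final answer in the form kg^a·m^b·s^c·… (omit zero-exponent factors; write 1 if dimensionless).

Ω = V/A (resistance = voltage per current),
    = kg·m²·s⁻³·A⁻².
So Ω⁻¹ = kg⁻¹·m⁻²·s³·A².
T = Wb/m² (flux density = flux per area),
    = kg·s⁻²·A⁻¹.
F = C/V (capacitance = charge per voltage),
    = A·s/(kg·m²·s⁻³·A⁻¹) (substituting C and V),
    = kg⁻¹·m⁻²·s⁴·A².
So F⁻¹ = kg·m²·s⁻⁴·A⁻².
Combining: Ω⁻¹·T·F⁻¹ = (kg⁻¹·m⁻²·s³·A²) · (kg·s⁻²·A⁻¹) · (kg·m²·s⁻⁴·A⁻²) = kg·s⁻³·A⁻¹.

kg·s⁻³·A⁻¹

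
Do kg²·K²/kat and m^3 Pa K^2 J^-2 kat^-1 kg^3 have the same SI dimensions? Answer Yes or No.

Left side:
  kat = mol/s = s⁻¹·mol (catalytic activity).
  So kat⁻¹ = s·mol⁻¹.
  Combining: kat⁻¹·kg²·K² = (s·mol⁻¹) · kg² · K² = kg²·s·K²·mol⁻¹.
Right side:
  Pa = N/m² (pressure = force per area),
      = kg·m⁻¹·s⁻².
  J = N·m (work = force × distance),
      = kg·m²·s⁻².
  So J⁻² = kg⁻²·m⁻⁴·s⁴.
  kat = mol/s = s⁻¹·mol (catalytic activity).
  So kat⁻¹ = s·mol⁻¹.
  Combining: m³·Pa·K²·J⁻²·kat⁻¹·kg³ = m³ · (kg·m⁻¹·s⁻²) · K² · (kg⁻²·m⁻⁴·s⁴) · (s·mol⁻¹) · kg³ = kg²·m⁻²·s³·K²·mol⁻¹.
Left is kg²·s·K²·mol⁻¹; right is kg²·m⁻²·s³·K²·mol⁻¹ — different.

No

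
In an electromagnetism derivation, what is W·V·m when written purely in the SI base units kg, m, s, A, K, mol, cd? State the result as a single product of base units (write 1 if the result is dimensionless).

W = J/s (power = energy per time),
    = kg·m²·s⁻³.
V = W/A (potential = power per current),
    = kg·m²·s⁻³·A⁻¹.
Combining: W·V·m = (kg·m²·s⁻³) · (kg·m²·s⁻³·A⁻¹) · m = kg²·m⁵·s⁻⁶·A⁻¹.

kg²·m⁵·s⁻⁶·A⁻¹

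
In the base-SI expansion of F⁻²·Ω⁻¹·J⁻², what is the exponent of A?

F = kg⁻¹·m⁻²·s⁴·A².
So F⁻² = kg²·m⁴·s⁻⁸·A⁻⁴.
Ω = kg·m²·s⁻³·A⁻².
So Ω⁻¹ = kg⁻¹·m⁻²·s³·A².
J = kg·m²·s⁻².
So J⁻² = kg⁻²·m⁻⁴·s⁴.
Combining: F⁻²·Ω⁻¹·J⁻² = (kg²·m⁴·s⁻⁸·A⁻⁴) · (kg⁻¹·m⁻²·s³·A²) · (kg⁻²·m⁻⁴·s⁴) = kg⁻¹·m⁻²·s⁻¹·A⁻².
The exponent of A is -2.

-2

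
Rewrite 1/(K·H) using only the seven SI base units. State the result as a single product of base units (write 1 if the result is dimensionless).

H = Wb/A (inductance = flux per current),
    = kg·m²·s⁻²·A⁻².
So H⁻¹ = kg⁻¹·m⁻²·s²·A².
Combining: K⁻¹·H⁻¹ = K⁻¹ · (kg⁻¹·m⁻²·s²·A²) = kg⁻¹·m⁻²·s²·A²·K⁻¹.

kg⁻¹·m⁻²·s²·A²·K⁻¹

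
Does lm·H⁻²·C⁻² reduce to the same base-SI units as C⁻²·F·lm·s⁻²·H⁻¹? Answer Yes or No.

Yes

Left side:
  lm = cd·sr = cd (luminous flux; sr is dimensionless).
  H = Wb/A (inductance = flux per current),
      = kg·m²·s⁻²·A⁻².
  So H⁻² = kg⁻²·m⁻⁴·s⁴·A⁴.
  C = A·s = s·A (charge = current × time).
  So C⁻² = s⁻²·A⁻².
  Combining: lm·H⁻²·C⁻² = cd · (kg⁻²·m⁻⁴·s⁴·A⁴) · (s⁻²·A⁻²) = kg⁻²·m⁻⁴·s²·A²·cd.
Right side:
  C = A·s = s·A (charge = current × time).
  So C⁻² = s⁻²·A⁻².
  F = C/V (capacitance = charge per voltage),
      = A·s/(kg·m²·s⁻³·A⁻¹) (substituting C and V),
      = kg⁻¹·m⁻²·s⁴·A².
  lm = cd·sr = cd (luminous flux; sr is dimensionless).
  H = Wb/A (inductance = flux per current),
      = kg·m²·s⁻²·A⁻².
  So H⁻¹ = kg⁻¹·m⁻²·s²·A².
  Combining: C⁻²·F·lm·s⁻²·H⁻¹ = (s⁻²·A⁻²) · (kg⁻¹·m⁻²·s⁴·A²) · cd · s⁻² · (kg⁻¹·m⁻²·s²·A²) = kg⁻²·m⁻⁴·s²·A²·cd.
Both reduce to kg⁻²·m⁻⁴·s²·A²·cd.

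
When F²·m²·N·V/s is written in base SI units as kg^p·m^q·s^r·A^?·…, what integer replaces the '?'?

3

F = kg⁻¹·m⁻²·s⁴·A².
So F² = kg⁻²·m⁻⁴·s⁸·A⁴.
N = kg·m·s⁻².
V = kg·m²·s⁻³·A⁻¹.
Combining: s⁻¹·F²·m²·N·V = s⁻¹ · (kg⁻²·m⁻⁴·s⁸·A⁴) · m² · (kg·m·s⁻²) · (kg·m²·s⁻³·A⁻¹) = m·s²·A³.
The exponent of A is 3.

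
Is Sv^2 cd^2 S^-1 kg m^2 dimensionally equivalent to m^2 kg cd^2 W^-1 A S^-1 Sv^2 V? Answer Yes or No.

Left side:
  Sv = m²·s⁻².
  So Sv² = m⁴·s⁻⁴.
  S = kg⁻¹·m⁻²·s³·A².
  So S⁻¹ = kg·m²·s⁻³·A⁻².
  Combining: Sv²·cd²·S⁻¹·kg·m² = (m⁴·s⁻⁴) · cd² · (kg·m²·s⁻³·A⁻²) · kg · m² = kg²·m⁸·s⁻⁷·A⁻²·cd².
Right side:
  W = kg·m²·s⁻³.
  So W⁻¹ = kg⁻¹·m⁻²·s³.
  S = kg⁻¹·m⁻²·s³·A².
  So S⁻¹ = kg·m²·s⁻³·A⁻².
  Sv = m²·s⁻².
  So Sv² = m⁴·s⁻⁴.
  V = kg·m²·s⁻³·A⁻¹.
  Combining: m²·kg·cd²·W⁻¹·A·S⁻¹·Sv²·V = m² · kg · cd² · (kg⁻¹·m⁻²·s³) · A · (kg·m²·s⁻³·A⁻²) · (m⁴·s⁻⁴) · (kg·m²·s⁻³·A⁻¹) = kg²·m⁸·s⁻⁷·A⁻²·cd².
Both reduce to kg²·m⁸·s⁻⁷·A⁻²·cd².

Yes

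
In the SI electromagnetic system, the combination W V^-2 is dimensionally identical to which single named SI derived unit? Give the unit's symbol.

S

W = J/s (power = energy per time),
    = kg·m²·s⁻³.
V = W/A (potential = power per current),
    = kg·m²·s⁻³·A⁻¹.
So V⁻² = kg⁻²·m⁻⁴·s⁶·A².
Combining: W·V⁻² = (kg·m²·s⁻³) · (kg⁻²·m⁻⁴·s⁶·A²) = kg⁻¹·m⁻²·s³·A².
kg⁻¹·m⁻²·s³·A² is the base-SI form of the siemens.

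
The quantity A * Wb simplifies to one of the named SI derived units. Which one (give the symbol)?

J

Wb = V·s (flux: a volt is a weber per second),
    = kg·m²·s⁻²·A⁻¹.
Combining: A·Wb = A · (kg·m²·s⁻²·A⁻¹) = kg·m²·s⁻².
kg·m²·s⁻² is the base-SI form of the joule.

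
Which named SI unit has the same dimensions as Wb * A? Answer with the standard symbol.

Wb = kg·m²·s⁻²·A⁻¹.
Combining: Wb·A = (kg·m²·s⁻²·A⁻¹) · A = kg·m²·s⁻².
kg·m²·s⁻² is the base-SI form of the joule.

J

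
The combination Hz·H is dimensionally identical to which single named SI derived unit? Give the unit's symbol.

Hz = 1/s = s⁻¹ (frequency is cycles per second).
H = Wb/A (inductance = flux per current),
    = kg·m²·s⁻²·A⁻².
Combining: Hz·H = s⁻¹ · (kg·m²·s⁻²·A⁻²) = kg·m²·s⁻³·A⁻².
kg·m²·s⁻³·A⁻² is the base-SI form of the ohm.

Ω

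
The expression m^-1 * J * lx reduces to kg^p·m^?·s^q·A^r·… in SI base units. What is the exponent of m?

-1

J = N·m (work = force × distance),
    = kg·m²·s⁻².
lx = lm/m² (illuminance = luminous flux per area),
    = m⁻²·cd.
Combining: m⁻¹·J·lx = m⁻¹ · (kg·m²·s⁻²) · (m⁻²·cd) = kg·m⁻¹·s⁻²·cd.
The exponent of m is -1.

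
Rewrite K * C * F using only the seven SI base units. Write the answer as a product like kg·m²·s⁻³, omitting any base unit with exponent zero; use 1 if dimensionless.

kg⁻¹·m⁻²·s⁵·A³·K

C = s·A.
F = kg⁻¹·m⁻²·s⁴·A².
Combining: K·C·F = K · (s·A) · (kg⁻¹·m⁻²·s⁴·A²) = kg⁻¹·m⁻²·s⁵·A³·K.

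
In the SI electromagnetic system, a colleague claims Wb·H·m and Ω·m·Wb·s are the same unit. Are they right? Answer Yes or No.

Left side:
  Wb = kg·m²·s⁻²·A⁻¹.
  H = kg·m²·s⁻²·A⁻².
  Combining: Wb·H·m = (kg·m²·s⁻²·A⁻¹) · (kg·m²·s⁻²·A⁻²) · m = kg²·m⁵·s⁻⁴·A⁻³.
Right side:
  Ω = V/A (resistance = voltage per current),
      = kg·m²·s⁻³·A⁻².
  Wb = V·s (flux: a volt is a weber per second),
      = kg·m²·s⁻²·A⁻¹.
  Combining: Ω·m·Wb·s = (kg·m²·s⁻³·A⁻²) · m · (kg·m²·s⁻²·A⁻¹) · s = kg²·m⁵·s⁻⁴·A⁻³.
Both reduce to kg²·m⁵·s⁻⁴·A⁻³.

Yes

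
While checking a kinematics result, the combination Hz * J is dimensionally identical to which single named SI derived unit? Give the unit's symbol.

W

Hz = s⁻¹.
J = kg·m²·s⁻².
Combining: Hz·J = s⁻¹ · (kg·m²·s⁻²) = kg·m²·s⁻³.
kg·m²·s⁻³ is the base-SI form of the watt.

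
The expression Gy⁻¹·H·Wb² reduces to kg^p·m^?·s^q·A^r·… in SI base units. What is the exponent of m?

Gy = J/kg (absorbed dose = energy per mass),
    = m²·s⁻².
So Gy⁻¹ = m⁻²·s².
H = Wb/A (inductance = flux per current),
    = kg·m²·s⁻²·A⁻².
Wb = V·s (flux: a volt is a weber per second),
    = kg·m²·s⁻²·A⁻¹.
So Wb² = kg²·m⁴·s⁻⁴·A⁻².
Combining: Gy⁻¹·H·Wb² = (m⁻²·s²) · (kg·m²·s⁻²·A⁻²) · (kg²·m⁴·s⁻⁴·A⁻²) = kg³·m⁴·s⁻⁴·A⁻⁴.
The exponent of m is 4.

4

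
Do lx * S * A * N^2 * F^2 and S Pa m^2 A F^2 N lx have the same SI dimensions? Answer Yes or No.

Left side:
  lx = m⁻²·cd.
  S = kg⁻¹·m⁻²·s³·A².
  N = kg·m·s⁻².
  So N² = kg²·m²·s⁻⁴.
  F = kg⁻¹·m⁻²·s⁴·A².
  So F² = kg⁻²·m⁻⁴·s⁸·A⁴.
  Combining: lx·S·A·N²·F² = (m⁻²·cd) · (kg⁻¹·m⁻²·s³·A²) · A · (kg²·m²·s⁻⁴) · (kg⁻²·m⁻⁴·s⁸·A⁴) = kg⁻¹·m⁻⁶·s⁷·A⁷·cd.
Right side:
  S = kg⁻¹·m⁻²·s³·A².
  Pa = kg·m⁻¹·s⁻².
  F = kg⁻¹·m⁻²·s⁴·A².
  So F² = kg⁻²·m⁻⁴·s⁸·A⁴.
  N = kg·m·s⁻².
  lx = m⁻²·cd.
  Combining: S·Pa·m²·A·F²·N·lx = (kg⁻¹·m⁻²·s³·A²) · (kg·m⁻¹·s⁻²) · m² · A · (kg⁻²·m⁻⁴·s⁸·A⁴) · (kg·m·s⁻²) · (m⁻²·cd) = kg⁻¹·m⁻⁶·s⁷·A⁷·cd.
Both reduce to kg⁻¹·m⁻⁶·s⁷·A⁷·cd.

Yes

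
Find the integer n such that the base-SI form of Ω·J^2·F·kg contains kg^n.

Ω = kg·m²·s⁻³·A⁻².
J = kg·m²·s⁻².
So J² = kg²·m⁴·s⁻⁴.
F = kg⁻¹·m⁻²·s⁴·A².
Combining: Ω·J²·F·kg = (kg·m²·s⁻³·A⁻²) · (kg²·m⁴·s⁻⁴) · (kg⁻¹·m⁻²·s⁴·A²) · kg = kg³·m⁴·s⁻³.
The exponent of kg is 3.

3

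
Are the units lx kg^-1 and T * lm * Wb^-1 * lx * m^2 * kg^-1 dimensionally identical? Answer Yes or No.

Left side:
  lx = m⁻²·cd.
  Combining: lx·kg⁻¹ = (m⁻²·cd) · kg⁻¹ = kg⁻¹·m⁻²·cd.
Right side:
  T = kg·s⁻²·A⁻¹.
  lm = cd.
  Wb = kg·m²·s⁻²·A⁻¹.
  So Wb⁻¹ = kg⁻¹·m⁻²·s²·A.
  lx = m⁻²·cd.
  Combining: T·lm·Wb⁻¹·lx·m²·kg⁻¹ = (kg·s⁻²·A⁻¹) · cd · (kg⁻¹·m⁻²·s²·A) · (m⁻²·cd) · m² · kg⁻¹ = kg⁻¹·m⁻²·cd².
Left is kg⁻¹·m⁻²·cd; right is kg⁻¹·m⁻²·cd² — different.

No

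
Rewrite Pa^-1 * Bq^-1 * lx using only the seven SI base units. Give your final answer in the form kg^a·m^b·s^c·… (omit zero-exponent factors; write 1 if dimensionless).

kg⁻¹·m⁻¹·s³·cd

Pa = kg·m⁻¹·s⁻².
So Pa⁻¹ = kg⁻¹·m·s².
Bq = s⁻¹.
So Bq⁻¹ = s.
lx = m⁻²·cd.
Combining: Pa⁻¹·Bq⁻¹·lx = (kg⁻¹·m·s²) · s · (m⁻²·cd) = kg⁻¹·m⁻¹·s³·cd.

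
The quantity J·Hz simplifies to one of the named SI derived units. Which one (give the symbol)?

W

J = N·m (work = force × distance),
    = kg·m²·s⁻².
Hz = 1/s = s⁻¹ (frequency is cycles per second).
Combining: J·Hz = (kg·m²·s⁻²) · s⁻¹ = kg·m²·s⁻³.
kg·m²·s⁻³ is the base-SI form of the watt.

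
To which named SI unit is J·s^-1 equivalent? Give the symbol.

W

J = N·m (work = force × distance),
    = kg·m²·s⁻².
Combining: J·s⁻¹ = (kg·m²·s⁻²) · s⁻¹ = kg·m²·s⁻³.
kg·m²·s⁻³ is the base-SI form of the watt.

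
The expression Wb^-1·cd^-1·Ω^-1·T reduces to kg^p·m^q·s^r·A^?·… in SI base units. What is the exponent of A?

2

Wb = kg·m²·s⁻²·A⁻¹.
So Wb⁻¹ = kg⁻¹·m⁻²·s²·A.
Ω = kg·m²·s⁻³·A⁻².
So Ω⁻¹ = kg⁻¹·m⁻²·s³·A².
T = kg·s⁻²·A⁻¹.
Combining: Wb⁻¹·cd⁻¹·Ω⁻¹·T = (kg⁻¹·m⁻²·s²·A) · cd⁻¹ · (kg⁻¹·m⁻²·s³·A²) · (kg·s⁻²·A⁻¹) = kg⁻¹·m⁻⁴·s³·A²·cd⁻¹.
The exponent of A is 2.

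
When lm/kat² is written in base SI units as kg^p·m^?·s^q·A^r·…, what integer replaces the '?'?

0

lm = cd·sr = cd (luminous flux; sr is dimensionless).
kat = mol/s = s⁻¹·mol (catalytic activity).
So kat⁻² = s²·mol⁻².
Combining: lm·kat⁻² = cd · (s²·mol⁻²) = s²·mol⁻²·cd.
The exponent of m is 0.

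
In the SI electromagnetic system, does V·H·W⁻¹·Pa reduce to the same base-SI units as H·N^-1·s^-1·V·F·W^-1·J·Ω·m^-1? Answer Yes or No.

Left side:
  V = W/A (potential = power per current),
      = kg·m²·s⁻³·A⁻¹.
  H = Wb/A (inductance = flux per current),
      = kg·m²·s⁻²·A⁻².
  W = J/s (power = energy per time),
      = kg·m²·s⁻³.
  So W⁻¹ = kg⁻¹·m⁻²·s³.
  Pa = N/m² (pressure = force per area),
      = kg·m⁻¹·s⁻².
  Combining: V·H·W⁻¹·Pa = (kg·m²·s⁻³·A⁻¹) · (kg·m²·s⁻²·A⁻²) · (kg⁻¹·m⁻²·s³) · (kg·m⁻¹·s⁻²) = kg²·m·s⁻⁴·A⁻³.
Right side:
  H = kg·m²·s⁻²·A⁻².
  N = kg·m·s⁻².
  So N⁻¹ = kg⁻¹·m⁻¹·s².
  V = kg·m²·s⁻³·A⁻¹.
  F = kg⁻¹·m⁻²·s⁴·A².
  W = kg·m²·s⁻³.
  So W⁻¹ = kg⁻¹·m⁻²·s³.
  J = kg·m²·s⁻².
  Ω = kg·m²·s⁻³·A⁻².
  Combining: H·N⁻¹·s⁻¹·V·F·W⁻¹·J·Ω·m⁻¹ = (kg·m²·s⁻²·A⁻²) · (kg⁻¹·m⁻¹·s²) · s⁻¹ · (kg·m²·s⁻³·A⁻¹) · (kg⁻¹·m⁻²·s⁴·A²) · (kg⁻¹·m⁻²·s³) · (kg·m²·s⁻²) · (kg·m²·s⁻³·A⁻²) · m⁻¹ = kg·m²·s⁻²·A⁻³.
Left is kg²·m·s⁻⁴·A⁻³; right is kg·m²·s⁻²·A⁻³ — different.

No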